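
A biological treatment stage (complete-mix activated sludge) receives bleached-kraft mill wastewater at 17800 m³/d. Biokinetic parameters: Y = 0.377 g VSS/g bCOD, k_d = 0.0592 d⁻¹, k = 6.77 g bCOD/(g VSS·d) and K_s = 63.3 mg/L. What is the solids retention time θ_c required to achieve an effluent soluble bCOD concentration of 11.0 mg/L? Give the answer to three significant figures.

θ_c ≈ 3.14 d

Specific growth rate at S = 11.0 mg/L: μ = YkS/(K_s+S) = 0.377·6.77·11.0/(63.3+11.0) = 0.3779 d⁻¹.
θ_c = 1/(μ − k_d) = 1/(0.3779 − 0.0592) = 1/0.3187 = 3.138 d.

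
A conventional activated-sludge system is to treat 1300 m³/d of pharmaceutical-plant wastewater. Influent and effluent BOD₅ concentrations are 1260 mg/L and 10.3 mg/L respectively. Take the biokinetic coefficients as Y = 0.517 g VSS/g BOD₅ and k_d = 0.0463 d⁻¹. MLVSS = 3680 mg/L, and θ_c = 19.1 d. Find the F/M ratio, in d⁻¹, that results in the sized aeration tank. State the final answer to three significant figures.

F/M ≈ 0.192 d⁻¹

Steady-state biomass mass balance: V·X·(1 + k_d·θ_c) = Y·Q·(S₀ − S)·θ_c, so V = 0.517 × 1300 × (1260 − 10.3) × 19.1 / [3680 × (1 + 0.0463 × 19.1)] = 1.6×10^7 / 6934 = 2313 m³.
F/M = applied load / biomass = Q·S₀/(V·X) = 1300 × 1260 / (2313 × 3680) = 0.1924 d⁻¹.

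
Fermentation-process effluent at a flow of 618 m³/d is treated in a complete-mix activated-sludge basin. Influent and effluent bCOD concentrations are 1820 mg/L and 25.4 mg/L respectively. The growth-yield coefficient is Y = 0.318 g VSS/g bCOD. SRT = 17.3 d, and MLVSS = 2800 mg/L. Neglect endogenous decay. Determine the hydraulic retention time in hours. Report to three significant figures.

Biomass mass balance (decay neglected): V·X = Y·Q·(S₀ − S)·θ_c, so V = 0.318 × 618 × (1820 − 25.4) × 17.3 / 2800 = 2179 m³.
τ = V/Q = 2179/618 = 3.526 d, or 84.62 h.

τ ≈ 84.6 h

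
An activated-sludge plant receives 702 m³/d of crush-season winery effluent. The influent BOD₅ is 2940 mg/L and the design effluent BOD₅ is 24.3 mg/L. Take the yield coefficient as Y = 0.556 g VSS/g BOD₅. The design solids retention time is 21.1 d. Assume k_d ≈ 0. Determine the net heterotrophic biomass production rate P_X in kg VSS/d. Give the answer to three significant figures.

P_X ≈ 1140 kg VSS/d

With endogenous decay neglected, the observed yield equals the true yield: Y_obs = Y = 0.556 g VSS/g BOD₅.
Mass of BOD₅ removed per day: Q(S₀ − S) = 702 × 2916 g/m³ = 2047 kg/d.
Biomass produced: P_X = Y_obs·Q·ΔS = 0.5560 × 2047 ≈ 1138 kg VSS/d.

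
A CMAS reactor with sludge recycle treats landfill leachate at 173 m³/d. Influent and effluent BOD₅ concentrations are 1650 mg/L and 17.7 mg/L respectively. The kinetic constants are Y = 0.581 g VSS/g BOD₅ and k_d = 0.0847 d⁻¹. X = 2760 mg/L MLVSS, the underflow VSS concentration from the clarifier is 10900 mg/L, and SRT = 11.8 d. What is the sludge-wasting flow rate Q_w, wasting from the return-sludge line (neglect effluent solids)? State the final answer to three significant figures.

Rearranging the biomass balance for a CMAS with decay, V = Y·Q·ΔS·θ_c / [X·(1+k_d θ_c)] = 0.581 × 173 × (1650 − 17.7) × 11.8 / [2760 × (1 + 0.0847 × 11.8)] = 1.94×10^6 / 5519 = 350.8 m³.
θ_c = V·X/(Q_w·X_r) when wasting from the recycle, so Q_w = V·X/(θ_c·X_r) = 350.8 × 2760 / (11.8 × 10900) = 7.528 m³/d.

Q_w ≈ 7.53 m³/d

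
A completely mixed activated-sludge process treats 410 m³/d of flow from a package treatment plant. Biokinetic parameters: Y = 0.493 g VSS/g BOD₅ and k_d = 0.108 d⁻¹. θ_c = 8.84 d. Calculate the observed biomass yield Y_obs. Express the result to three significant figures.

Observed yield with endogenous decay: Y_obs = Y / (1 + k_d·θ_c) = 0.493 / (1 + 0.108 × 8.84) = 0.493 / 1.955 = 0.2522 g VSS/g BOD₅.

Y_obs ≈ 0.252 g VSS/g BOD₅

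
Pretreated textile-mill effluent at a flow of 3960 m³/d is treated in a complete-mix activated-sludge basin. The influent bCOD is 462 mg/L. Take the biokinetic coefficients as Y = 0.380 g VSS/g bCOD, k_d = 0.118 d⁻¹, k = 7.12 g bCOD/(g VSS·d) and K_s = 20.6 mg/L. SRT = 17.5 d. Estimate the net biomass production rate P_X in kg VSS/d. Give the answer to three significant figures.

P_X ≈ 226 kg VSS/d

For a completely mixed reactor with recycle the Lawrence–McCarty relation gives S = K_s·(1 + k_d·θ_c) / [θ_c·(Y·k − k_d) − 1] = 20.6 × (1 + 0.118 × 17.5) / [17.5 × (0.380 × 7.12 − 0.118) − 1] = 63.14 / 44.28 = 1.426 mg/L.
Observed yield with endogenous decay: Y_obs = Y / (1 + k_d·θ_c) = 0.380 / (1 + 0.118 × 17.5) = 0.380 / 3.065 = 0.1240 g VSS/g bCOD.
Q·(S₀ − S) = 3960 × (462 − 1.43) × 10⁻³ = 1824 kg/d removed.
Biomass produced: P_X = Y_obs·Q·ΔS = 0.1240 × 1824 ≈ 226.1 kg VSS/d.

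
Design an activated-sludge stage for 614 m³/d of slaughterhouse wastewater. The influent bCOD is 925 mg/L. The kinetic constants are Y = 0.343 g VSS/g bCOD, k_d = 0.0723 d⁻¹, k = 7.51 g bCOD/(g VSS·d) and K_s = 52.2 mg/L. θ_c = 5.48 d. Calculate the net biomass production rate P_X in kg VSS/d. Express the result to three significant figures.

Effluent substrate depends only on kinetics and SRT: S = K_s(1 + k_d θ_c) / [θ_c(Yk − k_d) − 1] = 52.2 × (1 + 0.0723 × 5.48) / [5.48 × (0.343 × 7.51 − 0.0723) − 1] = 72.88 / 12.72 = 5.730 mg/L.
The observed yield is Y_obs = Y/(1 + k_d·θ_c) = 0.343 / (1 + 0.0723 × 5.48) = 0.343 / 1.396 = 0.2457 g VSS per g bCOD removed.
Mass of bCOD removed per day: Q(S₀ − S) = 614 × 919.3 g/m³ = 564.4 kg/d.
So the net sludge growth is P_X = 0.2457 × 564.4 = 138.7 kg VSS/d.

P_X ≈ 139 kg VSS/d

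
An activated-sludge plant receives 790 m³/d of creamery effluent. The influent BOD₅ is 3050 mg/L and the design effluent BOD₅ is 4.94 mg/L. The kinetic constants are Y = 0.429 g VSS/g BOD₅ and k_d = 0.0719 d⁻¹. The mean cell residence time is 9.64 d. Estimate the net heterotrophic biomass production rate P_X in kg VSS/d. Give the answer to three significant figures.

Correct the yield for decay: Y_obs = Y/(1 + k_d θ_c) = 0.429 / (1 + 0.0719 × 9.64) = 0.429 / 1.693 = 0.2534.
Substrate removed = Q·(S₀ − S) = 790 m³/d × (3050 − 4.94) g/m³ = 2.41×10^6 g/d = 2406 kg/d.
Biomass produced: P_X = Y_obs·Q·ΔS = 0.2534 × 2406 ≈ 609.5 kg VSS/d.

P_X ≈ 610 kg VSS/d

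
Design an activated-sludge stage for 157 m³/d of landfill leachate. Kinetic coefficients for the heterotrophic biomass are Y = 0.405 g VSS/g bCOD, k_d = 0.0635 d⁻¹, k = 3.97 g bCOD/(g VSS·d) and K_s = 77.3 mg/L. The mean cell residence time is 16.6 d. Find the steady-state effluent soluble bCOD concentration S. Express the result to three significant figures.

S ≈ 6.45 mg/L

For a completely mixed reactor with recycle the Lawrence–McCarty relation gives S = K_s·(1 + k_d·θ_c) / [θ_c·(Y·k − k_d) − 1] = 77.3 × (1 + 0.0635 × 16.6) / [16.6 × (0.405 × 3.97 − 0.0635) − 1] = 158.8 / 24.64 = 6.445 mg/L.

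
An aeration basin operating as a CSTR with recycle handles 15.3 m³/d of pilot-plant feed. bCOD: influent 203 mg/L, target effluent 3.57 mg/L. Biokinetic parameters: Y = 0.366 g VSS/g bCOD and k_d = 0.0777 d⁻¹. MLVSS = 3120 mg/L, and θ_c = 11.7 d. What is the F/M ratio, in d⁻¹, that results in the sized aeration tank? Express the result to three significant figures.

Steady-state biomass mass balance: V·X·(1 + k_d·θ_c) = Y·Q·(S₀ − S)·θ_c, so V = 0.366 × 15.3 × (203 − 3.57) × 11.7 / [3120 × (1 + 0.0777 × 11.7)] = 1.31×10^4 / 5956 = 2.194 m³.
F/M = Q·S₀ / (V·X) = 15.3 × 203 / (2.194 × 3120) = 0.4538 g bCOD·(g VSS·d)⁻¹.

F/M ≈ 0.454 d⁻¹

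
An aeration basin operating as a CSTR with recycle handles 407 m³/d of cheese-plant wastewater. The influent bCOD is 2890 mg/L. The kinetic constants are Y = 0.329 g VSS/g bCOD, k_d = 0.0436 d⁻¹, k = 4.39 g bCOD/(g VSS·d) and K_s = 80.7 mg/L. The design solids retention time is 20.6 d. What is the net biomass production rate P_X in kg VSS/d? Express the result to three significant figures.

P_X ≈ 203 kg VSS/d

For a completely mixed reactor with recycle the Lawrence–McCarty relation gives S = K_s·(1 + k_d·θ_c) / [θ_c·(Y·k − k_d) − 1] = 80.7 × (1 + 0.0436 × 20.6) / [20.6 × (0.329 × 4.39 − 0.0436) − 1] = 153.2 / 27.85 = 5.499 mg/L.
Observed yield with endogenous decay: Y_obs = Y / (1 + k_d·θ_c) = 0.329 / (1 + 0.0436 × 20.6) = 0.329 / 1.898 = 0.1733 g VSS/g bCOD.
Q·(S₀ − S) = 407 × (2890 − 5.50) × 10⁻³ = 1174 kg/d removed.
P_X = Y_obs · Q(S₀ − S) = 0.1733 × 1174 = 203.5 kg VSS/d.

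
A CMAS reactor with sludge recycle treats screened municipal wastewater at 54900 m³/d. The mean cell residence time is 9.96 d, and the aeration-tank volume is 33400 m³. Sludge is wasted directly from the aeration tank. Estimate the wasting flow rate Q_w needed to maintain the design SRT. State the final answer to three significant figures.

Q_w ≈ 3350 m³/d

For wasting at MLVSS concentration, Q_w = V/θ_c = 33400/9.96 = 3353 m³/d.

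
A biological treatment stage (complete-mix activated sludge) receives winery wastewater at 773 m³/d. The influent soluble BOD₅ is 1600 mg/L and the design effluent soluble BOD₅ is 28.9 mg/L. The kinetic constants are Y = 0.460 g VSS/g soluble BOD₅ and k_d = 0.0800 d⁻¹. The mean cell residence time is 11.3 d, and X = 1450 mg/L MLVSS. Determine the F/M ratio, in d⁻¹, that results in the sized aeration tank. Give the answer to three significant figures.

F/M ≈ 0.373 d⁻¹

From the SRT design equation V = Y Q (S₀−S) θ_c / [X (1 + k_d θ_c)] = 0.460 × 773 × (1600 − 28.9) × 11.3 / [1450 × (1 + 0.0800 × 11.3)] = 6.31×10^6 / 2761 = 2287 m³.
Food-to-microorganism ratio F/M = Q S₀ / (V X) = 773 × 1600 / (2287 × 1450) = 0.3730 d⁻¹.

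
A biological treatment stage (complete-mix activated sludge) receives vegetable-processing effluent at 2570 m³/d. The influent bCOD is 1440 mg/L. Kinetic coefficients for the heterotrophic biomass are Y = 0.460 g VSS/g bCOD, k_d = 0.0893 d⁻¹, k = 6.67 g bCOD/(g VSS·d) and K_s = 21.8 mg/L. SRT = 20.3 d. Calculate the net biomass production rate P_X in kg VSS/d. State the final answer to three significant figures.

From the Monod/SRT balance for a CMAS, S = K_s·(1+k_d θ_c)/[θ_c·(Y k − k_d) − 1] = 21.8 × (1 + 0.0893 × 20.3) / [20.3 × (0.460 × 6.67 − 0.0893) − 1] = 61.32 / 59.47 = 1.031 mg/L.
Observed yield with endogenous decay: Y_obs = Y / (1 + k_d·θ_c) = 0.460 / (1 + 0.0893 × 20.3) = 0.460 / 2.813 = 0.1635 g VSS/g bCOD.
Mass of bCOD removed per day: Q(S₀ − S) = 2570 × 1439 g/m³ = 3698 kg/d.
So the net sludge growth is P_X = 0.1635 × 3698 = 604.8 kg VSS/d.

P_X ≈ 605 kg VSS/d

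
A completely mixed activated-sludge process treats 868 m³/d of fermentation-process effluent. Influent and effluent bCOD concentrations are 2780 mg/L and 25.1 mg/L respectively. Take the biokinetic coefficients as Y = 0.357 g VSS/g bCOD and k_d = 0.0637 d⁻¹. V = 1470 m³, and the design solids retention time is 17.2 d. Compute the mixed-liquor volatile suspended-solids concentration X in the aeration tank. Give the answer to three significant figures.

X ≈ 4770 mg/L

Solving the biomass balance for X: X = Y Q (S₀−S) θ_c / [V (1+k_d θ_c)] = 0.357 × 868 × (2780 − 25.1) × 17.2 / [1470 × (1 + 0.0637 × 17.2)] = 4766 mg/L.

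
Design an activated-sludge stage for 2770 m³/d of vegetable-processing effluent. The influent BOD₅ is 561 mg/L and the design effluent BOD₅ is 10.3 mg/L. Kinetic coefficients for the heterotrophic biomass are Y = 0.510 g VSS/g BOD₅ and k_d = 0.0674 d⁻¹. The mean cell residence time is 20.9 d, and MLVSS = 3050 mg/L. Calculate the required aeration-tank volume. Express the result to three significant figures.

Steady-state biomass mass balance: V·X·(1 + k_d·θ_c) = Y·Q·(S₀ − S)·θ_c, so V = 0.510 × 2770 × (561 − 10.3) × 20.9 / [3050 × (1 + 0.0674 × 20.9)] = 1.63×10^7 / 7346 = 2213 m³.

V ≈ 2210 m³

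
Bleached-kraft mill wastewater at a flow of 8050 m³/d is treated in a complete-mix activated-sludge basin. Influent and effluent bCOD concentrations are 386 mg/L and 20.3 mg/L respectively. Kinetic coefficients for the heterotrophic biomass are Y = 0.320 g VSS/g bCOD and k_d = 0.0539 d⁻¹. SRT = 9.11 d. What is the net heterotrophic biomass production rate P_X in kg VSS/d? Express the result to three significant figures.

P_X ≈ 632 kg VSS/d

Correct the yield for decay: Y_obs = Y/(1 + k_d θ_c) = 0.320 / (1 + 0.0539 × 9.11) = 0.320 / 1.491 = 0.2146.
Substrate removed = Q·(S₀ − S) = 8050 m³/d × (386 − 20.3) g/m³ = 2.94×10^6 g/d = 2944 kg/d.
Biomass produced: P_X = Y_obs·Q·ΔS = 0.2146 × 2944 ≈ 631.8 kg VSS/d.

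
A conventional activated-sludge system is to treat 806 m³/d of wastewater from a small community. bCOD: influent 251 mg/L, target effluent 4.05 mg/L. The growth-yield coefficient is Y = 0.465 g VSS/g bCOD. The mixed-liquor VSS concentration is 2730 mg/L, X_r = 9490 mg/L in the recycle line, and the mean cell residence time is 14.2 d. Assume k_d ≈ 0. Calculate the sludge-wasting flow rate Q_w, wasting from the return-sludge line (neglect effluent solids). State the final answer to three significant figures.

Q_w ≈ 9.75 m³/d

With k_d = 0 the design equation reduces to V = Y Q (S₀−S) θ_c / X = 0.465 × 806 × (251 − 4.05) × 14.2 / 2730 = 481.4 m³.
θ_c = V·X/(Q_w·X_r) when wasting from the recycle, so Q_w = V·X/(θ_c·X_r) = 481.4 × 2730 / (14.2 × 9490) = 9.753 m³/d.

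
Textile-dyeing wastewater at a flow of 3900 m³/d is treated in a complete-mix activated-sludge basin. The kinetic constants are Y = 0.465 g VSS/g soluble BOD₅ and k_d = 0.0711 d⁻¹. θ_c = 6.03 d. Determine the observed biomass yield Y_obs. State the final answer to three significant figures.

Observed yield with endogenous decay: Y_obs = Y / (1 + k_d·θ_c) = 0.465 / (1 + 0.0711 × 6.03) = 0.465 / 1.429 = 0.3255 g VSS/g soluble BOD₅.

Y_obs ≈ 0.325 g VSS/g soluble BOD₅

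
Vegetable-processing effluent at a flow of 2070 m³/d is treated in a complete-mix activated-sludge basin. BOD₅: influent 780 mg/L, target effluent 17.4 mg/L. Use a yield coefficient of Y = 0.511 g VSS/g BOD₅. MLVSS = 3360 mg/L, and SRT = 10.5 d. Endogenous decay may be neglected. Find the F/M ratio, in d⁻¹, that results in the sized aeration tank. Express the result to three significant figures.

F/M ≈ 0.191 d⁻¹

Biomass mass balance (decay neglected): V·X = Y·Q·(S₀ − S)·θ_c, so V = 0.511 × 2070 × (780 − 17.4) × 10.5 / 3360 = 2521 m³.
F/M = Q·S₀ / (V·X) = 2070 × 780 / (2521 × 3360) = 0.1906 g BOD₅·(g VSS·d)⁻¹.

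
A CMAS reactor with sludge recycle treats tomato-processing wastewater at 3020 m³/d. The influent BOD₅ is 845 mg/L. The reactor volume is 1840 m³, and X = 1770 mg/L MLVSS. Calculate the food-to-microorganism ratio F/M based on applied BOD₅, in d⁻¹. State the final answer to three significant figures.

F/M ≈ 0.784 d⁻¹

F/M = applied load / biomass = Q·S₀/(V·X) = 3020 × 845 / (1840 × 1770) = 0.7836 d⁻¹.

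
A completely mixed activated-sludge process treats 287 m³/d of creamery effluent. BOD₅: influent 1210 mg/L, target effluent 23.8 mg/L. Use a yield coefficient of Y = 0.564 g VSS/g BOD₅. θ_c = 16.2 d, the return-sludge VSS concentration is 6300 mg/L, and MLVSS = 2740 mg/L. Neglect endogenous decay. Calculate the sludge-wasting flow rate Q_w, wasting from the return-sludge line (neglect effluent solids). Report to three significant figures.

Biomass mass balance (decay neglected): V·X = Y·Q·(S₀ − S)·θ_c, so V = 0.564 × 287 × (1210 − 23.8) × 16.2 / 2740 = 1135 m³.
θ_c = V·X/(Q_w·X_r) when wasting from the recycle, so Q_w = V·X/(θ_c·X_r) = 1135 × 2740 / (16.2 × 6300) = 30.48 m³/d.

Q_w ≈ 30.5 m³/d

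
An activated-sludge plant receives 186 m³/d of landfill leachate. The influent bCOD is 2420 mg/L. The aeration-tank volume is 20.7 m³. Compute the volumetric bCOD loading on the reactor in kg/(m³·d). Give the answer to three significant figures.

Applied bCOD load per unit volume = Q·S₀/V = (186 × 2420/1000)/20.70 = 21.74 kg bCOD·m⁻³·d⁻¹.

L_v ≈ 21.7 kg bCOD/(m³·d)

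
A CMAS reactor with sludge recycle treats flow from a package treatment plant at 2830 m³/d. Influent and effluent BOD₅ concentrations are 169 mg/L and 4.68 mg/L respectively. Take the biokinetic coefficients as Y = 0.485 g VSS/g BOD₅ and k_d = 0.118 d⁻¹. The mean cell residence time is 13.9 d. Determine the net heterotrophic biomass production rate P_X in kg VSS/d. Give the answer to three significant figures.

P_X ≈ 85.4 kg VSS/d

Correct the yield for decay: Y_obs = Y/(1 + k_d θ_c) = 0.485 / (1 + 0.118 × 13.9) = 0.485 / 2.640 = 0.1837.
Substrate removed = Q·(S₀ − S) = 2830 m³/d × (169 − 4.68) g/m³ = 4.65×10^5 g/d = 465.0 kg/d.
Net biomass production P_X = Y_obs × Q·(S₀ − S) = 0.1837 × 465.0 = 85.42 kg VSS/d.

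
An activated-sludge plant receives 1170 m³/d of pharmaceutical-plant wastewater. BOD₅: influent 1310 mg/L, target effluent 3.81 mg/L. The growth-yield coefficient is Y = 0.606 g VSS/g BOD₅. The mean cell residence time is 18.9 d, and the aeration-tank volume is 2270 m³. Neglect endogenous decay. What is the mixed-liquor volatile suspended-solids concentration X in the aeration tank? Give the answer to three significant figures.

Without decay, X = Y Q (S₀−S) θ_c / V = 0.606 × 1170 × (1310 − 3.81) × 18.9 / 2270 = 7711 mg/L.

X ≈ 7710 mg/L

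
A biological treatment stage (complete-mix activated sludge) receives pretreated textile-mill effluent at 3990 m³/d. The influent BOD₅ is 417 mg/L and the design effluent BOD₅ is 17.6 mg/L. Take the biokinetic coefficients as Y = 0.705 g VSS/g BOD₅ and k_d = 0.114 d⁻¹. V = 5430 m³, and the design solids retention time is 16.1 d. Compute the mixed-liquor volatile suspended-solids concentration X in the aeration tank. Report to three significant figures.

X ≈ 1170 mg/L

Solving the biomass balance for X: X = Y Q (S₀−S) θ_c / [V (1+k_d θ_c)] = 0.705 × 3990 × (417 − 17.6) × 16.1 / [5430 × (1 + 0.114 × 16.1)] = 1175 mg/L.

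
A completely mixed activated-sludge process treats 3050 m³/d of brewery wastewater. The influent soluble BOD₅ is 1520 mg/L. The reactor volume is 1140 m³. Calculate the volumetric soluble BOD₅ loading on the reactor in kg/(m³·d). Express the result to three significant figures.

L_v ≈ 4.07 kg soluble BOD₅/(m³·d)

L_v = Q S₀ / V = 3050 × 1520 × 10⁻³ / 1140 = 4.067 kg/(m³·d).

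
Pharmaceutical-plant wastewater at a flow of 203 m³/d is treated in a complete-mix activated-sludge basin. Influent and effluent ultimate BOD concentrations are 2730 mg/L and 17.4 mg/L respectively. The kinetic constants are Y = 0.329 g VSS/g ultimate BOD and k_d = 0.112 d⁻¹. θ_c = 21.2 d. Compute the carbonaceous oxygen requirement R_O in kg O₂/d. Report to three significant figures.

Y_obs = Y / (1 + k_d θ_c) = 0.329 / (1 + 0.112 × 21.2) = 0.329 / 3.374 = 0.09750.
Mass of ultimate BOD removed per day: Q(S₀ − S) = 203 × 2713 g/m³ = 550.7 kg/d.
Net sludge production P_X = 0.09750 × 550.7 = 53.69 kg VSS/d.
Carbonaceous O₂ demand = substrate oxidised − cell-mass equivalent = 550.7 − 1.42 × 53.69 = 474.4 kg O₂/d.

R_O ≈ 474 kg O₂/d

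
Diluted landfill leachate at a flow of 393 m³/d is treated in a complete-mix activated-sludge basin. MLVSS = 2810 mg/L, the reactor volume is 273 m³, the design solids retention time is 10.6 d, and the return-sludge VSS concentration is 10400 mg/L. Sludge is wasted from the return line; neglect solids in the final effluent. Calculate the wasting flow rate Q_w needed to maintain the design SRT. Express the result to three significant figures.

Wasting from the return line (neglecting effluent solids): Q_w = V·X / (θ_c·X_r) = 273.0 × 2810 / (10.6 × 10400) = 6.959 m³/d.

Q_w ≈ 6.96 m³/d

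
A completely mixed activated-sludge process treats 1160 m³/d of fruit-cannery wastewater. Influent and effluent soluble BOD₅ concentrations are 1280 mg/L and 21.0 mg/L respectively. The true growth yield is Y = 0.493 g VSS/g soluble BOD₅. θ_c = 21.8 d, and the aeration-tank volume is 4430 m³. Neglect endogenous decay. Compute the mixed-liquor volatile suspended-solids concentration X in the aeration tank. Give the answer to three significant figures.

X = Y·Q·ΔS·θ_c / V = 0.493 × 1160 × (1280 − 21.0) × 21.8 / 4430 = 3543 mg/L.

X ≈ 3540 mg/L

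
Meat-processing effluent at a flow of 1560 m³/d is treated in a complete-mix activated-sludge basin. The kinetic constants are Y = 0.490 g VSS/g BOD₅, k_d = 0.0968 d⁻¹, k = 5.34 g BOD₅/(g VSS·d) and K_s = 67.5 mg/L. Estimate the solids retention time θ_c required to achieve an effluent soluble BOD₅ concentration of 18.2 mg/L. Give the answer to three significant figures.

From 1/θ_c = Y·k·S/(K_s + S) − k_d: Y·k·S/(K_s+S) = 0.490 × 5.34 × 18.2 / (67.5 + 18.2) = 0.5557 d⁻¹.
θ_c = 1/(μ − k_d) = 1/(0.5557 − 0.0968) = 1/0.4589 = 2.179 d.

θ_c ≈ 2.18 d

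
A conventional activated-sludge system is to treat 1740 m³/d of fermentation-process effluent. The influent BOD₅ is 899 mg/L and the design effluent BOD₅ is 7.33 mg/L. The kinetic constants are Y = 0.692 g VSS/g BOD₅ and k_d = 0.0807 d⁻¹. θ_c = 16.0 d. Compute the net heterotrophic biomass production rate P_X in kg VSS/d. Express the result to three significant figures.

P_X ≈ 469 kg VSS/d

Correct the yield for decay: Y_obs = Y/(1 + k_d θ_c) = 0.692 / (1 + 0.0807 × 16.0) = 0.692 / 2.291 = 0.3020.
ΔS = 899 − 7.33 = 891.7 mg/L, so the substrate removal rate is 1740 × 891.7/1000 = 1552 kg BOD₅/d.
So the net sludge growth is P_X = 0.3020 × 1552 = 468.6 kg VSS/d.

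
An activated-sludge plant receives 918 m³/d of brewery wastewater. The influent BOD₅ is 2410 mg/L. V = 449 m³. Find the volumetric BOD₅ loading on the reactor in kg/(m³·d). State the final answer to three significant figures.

L_v ≈ 4.93 kg BOD₅/(m³·d)

Applied BOD₅ load per unit volume = Q·S₀/V = (918 × 2410/1000)/449.0 = 4.927 kg BOD₅·m⁻³·d⁻¹.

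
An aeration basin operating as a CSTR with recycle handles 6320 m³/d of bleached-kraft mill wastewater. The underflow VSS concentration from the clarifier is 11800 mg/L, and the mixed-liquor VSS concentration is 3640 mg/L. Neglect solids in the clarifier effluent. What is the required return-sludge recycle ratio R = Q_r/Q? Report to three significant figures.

R = Q_r/Q = X/(X_r − X) = 3640 / (11800 − 3640) = 0.4461.

R ≈ 0.446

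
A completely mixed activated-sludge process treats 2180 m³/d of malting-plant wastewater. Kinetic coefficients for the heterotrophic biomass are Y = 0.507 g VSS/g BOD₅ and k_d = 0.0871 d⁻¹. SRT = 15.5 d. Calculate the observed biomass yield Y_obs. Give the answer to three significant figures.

Y_obs ≈ 0.216 g VSS/g BOD₅

Observed yield with endogenous decay: Y_obs = Y / (1 + k_d·θ_c) = 0.507 / (1 + 0.0871 × 15.5) = 0.507 / 2.350 = 0.2157 g VSS/g BOD₅.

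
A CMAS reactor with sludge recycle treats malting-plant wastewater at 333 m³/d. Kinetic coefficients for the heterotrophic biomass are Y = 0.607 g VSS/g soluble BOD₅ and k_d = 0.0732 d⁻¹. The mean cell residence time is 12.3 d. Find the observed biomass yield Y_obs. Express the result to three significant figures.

Observed yield with endogenous decay: Y_obs = Y / (1 + k_d·θ_c) = 0.607 / (1 + 0.0732 × 12.3) = 0.607 / 1.900 = 0.3194 g VSS/g soluble BOD₅.

Y_obs ≈ 0.319 g VSS/g soluble BOD₅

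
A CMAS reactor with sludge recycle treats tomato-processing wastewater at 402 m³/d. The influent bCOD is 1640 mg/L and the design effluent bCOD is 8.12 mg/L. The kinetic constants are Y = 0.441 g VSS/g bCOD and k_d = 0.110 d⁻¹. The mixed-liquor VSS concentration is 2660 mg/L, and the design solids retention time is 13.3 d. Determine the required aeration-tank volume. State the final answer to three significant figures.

V ≈ 587 m³

Steady-state biomass mass balance: V·X·(1 + k_d·θ_c) = Y·Q·(S₀ − S)·θ_c, so V = 0.441 × 402 × (1640 − 8.12) × 13.3 / [2660 × (1 + 0.110 × 13.3)] = 3.85×10^6 / 6552 = 587.3 m³.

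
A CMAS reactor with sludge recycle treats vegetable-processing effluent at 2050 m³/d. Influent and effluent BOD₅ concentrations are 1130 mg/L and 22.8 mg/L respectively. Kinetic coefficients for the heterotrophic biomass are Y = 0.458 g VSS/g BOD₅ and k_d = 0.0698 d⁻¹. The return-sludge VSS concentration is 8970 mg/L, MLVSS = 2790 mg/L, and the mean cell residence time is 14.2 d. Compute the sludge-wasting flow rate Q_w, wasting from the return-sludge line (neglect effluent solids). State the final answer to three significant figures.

Q_w ≈ 58.2 m³/d

Rearranging the biomass balance for a CMAS with decay, V = Y·Q·ΔS·θ_c / [X·(1+k_d θ_c)] = 0.458 × 2050 × (1130 − 22.8) × 14.2 / [2790 × (1 + 0.0698 × 14.2)] = 1.48×10^7 / 5555 = 2657 m³.
Q_w = (V·X)/(θ_c X_r) = 2657 × 2790 / (14.2 × 8970) = 58.20 m³/d.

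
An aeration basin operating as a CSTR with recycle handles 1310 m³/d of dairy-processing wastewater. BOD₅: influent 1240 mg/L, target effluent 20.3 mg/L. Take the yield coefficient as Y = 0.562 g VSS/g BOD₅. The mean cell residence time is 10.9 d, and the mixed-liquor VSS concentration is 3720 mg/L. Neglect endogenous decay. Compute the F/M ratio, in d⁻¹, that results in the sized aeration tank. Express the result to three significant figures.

With k_d = 0 the design equation reduces to V = Y Q (S₀−S) θ_c / X = 0.562 × 1310 × (1240 − 20.3) × 10.9 / 3720 = 2631 m³.
F/M = applied load / biomass = Q·S₀/(V·X) = 1310 × 1240 / (2631 × 3720) = 0.1660 d⁻¹.

F/M ≈ 0.166 d⁻¹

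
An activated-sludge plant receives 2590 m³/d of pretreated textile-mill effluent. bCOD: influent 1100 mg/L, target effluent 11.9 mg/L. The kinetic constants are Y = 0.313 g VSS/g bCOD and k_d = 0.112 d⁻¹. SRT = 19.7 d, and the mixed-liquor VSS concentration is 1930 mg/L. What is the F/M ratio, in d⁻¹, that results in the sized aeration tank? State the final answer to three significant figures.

F/M ≈ 0.526 d⁻¹

Rearranging the biomass balance for a CMAS with decay, V = Y·Q·ΔS·θ_c / [X·(1+k_d θ_c)] = 0.313 × 2590 × (1100 − 11.9) × 19.7 / [1930 × (1 + 0.112 × 19.7)] = 1.74×10^7 / 6188 = 2808 m³.
F/M = Q·S₀ / (V·X) = 2590 × 1100 / (2808 × 1930) = 0.5257 g bCOD·(g VSS·d)⁻¹.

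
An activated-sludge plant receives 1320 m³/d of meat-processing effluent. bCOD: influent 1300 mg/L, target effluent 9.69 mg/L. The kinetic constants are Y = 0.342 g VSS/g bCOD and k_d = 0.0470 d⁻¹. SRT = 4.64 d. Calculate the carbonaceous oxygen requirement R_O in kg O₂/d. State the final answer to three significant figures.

R_O ≈ 1020 kg O₂/d

Observed yield with endogenous decay: Y_obs = Y / (1 + k_d·θ_c) = 0.342 / (1 + 0.0470 × 4.64) = 0.342 / 1.218 = 0.2808 g VSS/g bCOD.
Mass of bCOD removed per day: Q(S₀ − S) = 1320 × 1290 g/m³ = 1703 kg/d.
Net sludge production P_X = 0.2808 × 1703 = 478.2 kg VSS/d.
Carbonaceous O₂ demand = substrate oxidised − cell-mass equivalent = 1703 − 1.42 × 478.2 = 1024 kg O₂/d.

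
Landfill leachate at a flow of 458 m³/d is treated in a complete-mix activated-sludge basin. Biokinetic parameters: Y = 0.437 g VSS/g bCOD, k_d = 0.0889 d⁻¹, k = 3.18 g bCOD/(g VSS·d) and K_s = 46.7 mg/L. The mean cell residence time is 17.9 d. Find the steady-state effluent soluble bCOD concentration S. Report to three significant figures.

S ≈ 5.43 mg/L

For a completely mixed reactor with recycle the Lawrence–McCarty relation gives S = K_s·(1 + k_d·θ_c) / [θ_c·(Y·k − k_d) − 1] = 46.7 × (1 + 0.0889 × 17.9) / [17.9 × (0.437 × 3.18 − 0.0889) − 1] = 121.0 / 22.28 = 5.431 mg/L.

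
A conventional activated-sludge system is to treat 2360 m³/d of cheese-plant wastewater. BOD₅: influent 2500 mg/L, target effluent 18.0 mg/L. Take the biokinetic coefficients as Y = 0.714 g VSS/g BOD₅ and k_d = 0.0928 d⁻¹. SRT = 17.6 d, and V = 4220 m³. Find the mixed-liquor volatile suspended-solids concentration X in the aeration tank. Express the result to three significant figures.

X ≈ 6620 mg/L

X = Y·Q·ΔS·θ_c / [V·(1 + k_d θ_c)] = 0.714 × 2360 × (2500 − 18.0) × 17.6 / [4220 × (1 + 0.0928 × 17.6)] = 6624 mg/L.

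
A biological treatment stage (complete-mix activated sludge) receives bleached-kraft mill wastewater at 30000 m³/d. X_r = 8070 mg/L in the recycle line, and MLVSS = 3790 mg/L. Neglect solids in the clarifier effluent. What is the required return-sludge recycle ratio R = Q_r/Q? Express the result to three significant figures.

R = Q_r/Q = X/(X_r − X) = 3790 / (8070 − 3790) = 0.8855.

R ≈ 0.886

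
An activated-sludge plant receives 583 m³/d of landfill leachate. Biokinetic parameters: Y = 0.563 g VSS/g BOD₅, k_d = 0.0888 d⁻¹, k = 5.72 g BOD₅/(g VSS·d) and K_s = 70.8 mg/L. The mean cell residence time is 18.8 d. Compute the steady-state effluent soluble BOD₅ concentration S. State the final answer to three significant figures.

From the Monod/SRT balance for a CMAS, S = K_s·(1+k_d θ_c)/[θ_c·(Y k − k_d) − 1] = 70.8 × (1 + 0.0888 × 18.8) / [18.8 × (0.563 × 5.72 − 0.0888) − 1] = 189.0 / 57.87 = 3.266 mg/L.

S ≈ 3.27 mg/L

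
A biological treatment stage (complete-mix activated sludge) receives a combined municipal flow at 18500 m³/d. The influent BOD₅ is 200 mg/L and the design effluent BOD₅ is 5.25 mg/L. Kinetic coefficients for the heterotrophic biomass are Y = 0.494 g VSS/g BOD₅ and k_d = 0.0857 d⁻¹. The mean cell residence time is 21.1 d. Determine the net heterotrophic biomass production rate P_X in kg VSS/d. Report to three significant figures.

P_X ≈ 634 kg VSS/d

The observed yield is Y_obs = Y/(1 + k_d·θ_c) = 0.494 / (1 + 0.0857 × 21.1) = 0.494 / 2.808 = 0.1759 g VSS per g BOD₅ removed.
Mass of BOD₅ removed per day: Q(S₀ − S) = 18500 × 194.8 g/m³ = 3603 kg/d.
So the net sludge growth is P_X = 0.1759 × 3603 = 633.8 kg VSS/d.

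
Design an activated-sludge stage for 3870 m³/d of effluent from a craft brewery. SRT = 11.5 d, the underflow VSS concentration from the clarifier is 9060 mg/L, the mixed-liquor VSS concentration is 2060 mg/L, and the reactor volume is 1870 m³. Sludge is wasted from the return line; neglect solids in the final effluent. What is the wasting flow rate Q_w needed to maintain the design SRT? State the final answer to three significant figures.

θ_c = V·X/(Q_w·X_r) when wasting from the recycle, so Q_w = V·X/(θ_c·X_r) = 1870 × 2060 / (11.5 × 9060) = 36.97 m³/d.

Q_w ≈ 37.0 m³/d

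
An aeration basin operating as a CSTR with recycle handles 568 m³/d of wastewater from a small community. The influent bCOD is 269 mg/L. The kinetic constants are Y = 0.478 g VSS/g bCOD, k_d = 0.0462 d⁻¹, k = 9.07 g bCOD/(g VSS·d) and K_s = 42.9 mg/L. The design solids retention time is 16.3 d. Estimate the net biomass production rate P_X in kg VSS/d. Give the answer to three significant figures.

From the Monod/SRT balance for a CMAS, S = K_s·(1+k_d θ_c)/[θ_c·(Y k − k_d) − 1] = 42.9 × (1 + 0.0462 × 16.3) / [16.3 × (0.478 × 9.07 − 0.0462) − 1] = 75.21 / 68.91 = 1.091 mg/L.
Y_obs = Y / (1 + k_d θ_c) = 0.478 / (1 + 0.0462 × 16.3) = 0.478 / 1.753 = 0.2727.
Q·(S₀ − S) = 568 × (269 − 1.09) × 10⁻³ = 152.2 kg/d removed.
Biomass produced: P_X = Y_obs·Q·ΔS = 0.2727 × 152.2 ≈ 41.49 kg VSS/d.

P_X ≈ 41.5 kg VSS/d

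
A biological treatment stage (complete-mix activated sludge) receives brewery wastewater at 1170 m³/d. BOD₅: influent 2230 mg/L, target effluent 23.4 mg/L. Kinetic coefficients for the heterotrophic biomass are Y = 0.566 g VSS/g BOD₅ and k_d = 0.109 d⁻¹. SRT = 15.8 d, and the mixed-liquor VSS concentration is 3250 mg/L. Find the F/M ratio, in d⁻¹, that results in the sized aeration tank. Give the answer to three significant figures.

F/M ≈ 0.308 d⁻¹

Steady-state biomass mass balance: V·X·(1 + k_d·θ_c) = Y·Q·(S₀ − S)·θ_c, so V = 0.566 × 1170 × (2230 − 23.4) × 15.8 / [3250 × (1 + 0.109 × 15.8)] = 2.31×10^7 / 8847 = 2610 m³.
Food-to-microorganism ratio F/M = Q S₀ / (V X) = 1170 × 2230 / (2610 × 3250) = 0.3076 d⁻¹.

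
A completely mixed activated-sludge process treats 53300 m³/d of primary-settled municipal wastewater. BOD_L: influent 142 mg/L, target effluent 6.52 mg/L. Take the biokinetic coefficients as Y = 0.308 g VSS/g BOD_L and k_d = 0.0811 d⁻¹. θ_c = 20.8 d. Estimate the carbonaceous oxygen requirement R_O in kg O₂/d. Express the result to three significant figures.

Y_obs = Y / (1 + k_d θ_c) = 0.308 / (1 + 0.0811 × 20.8) = 0.308 / 2.687 = 0.1146.
ΔS = 142 − 6.52 = 135.5 mg/L, so the substrate removal rate is 53300 × 135.5/1000 = 7221 kg BOD_L/d.
P_X = Y_obs·Q·(S₀ − S) = 0.1146 × 7221 = 827.8 kg VSS/d.
R_O = Q·(S₀ − S) − 1.42·P_X = 7221 − 1.42 × 827.8 = 6046 kg O₂/d.

R_O ≈ 6050 kg O₂/d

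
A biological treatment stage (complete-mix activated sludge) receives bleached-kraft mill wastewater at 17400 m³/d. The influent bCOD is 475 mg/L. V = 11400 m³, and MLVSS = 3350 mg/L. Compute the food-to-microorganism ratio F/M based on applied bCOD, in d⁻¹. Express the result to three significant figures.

F/M ≈ 0.216 d⁻¹

F/M = applied load / biomass = Q·S₀/(V·X) = 17400 × 475 / (11400 × 3350) = 0.2164 d⁻¹.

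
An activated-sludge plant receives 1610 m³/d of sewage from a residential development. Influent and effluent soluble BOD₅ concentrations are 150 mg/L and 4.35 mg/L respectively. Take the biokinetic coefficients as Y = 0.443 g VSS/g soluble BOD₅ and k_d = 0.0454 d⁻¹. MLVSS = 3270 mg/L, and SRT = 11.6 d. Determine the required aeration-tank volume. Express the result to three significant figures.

V ≈ 241 m³

Steady-state biomass mass balance: V·X·(1 + k_d·θ_c) = Y·Q·(S₀ − S)·θ_c, so V = 0.443 × 1610 × (150 − 4.35) × 11.6 / [3270 × (1 + 0.0454 × 11.6)] = 1.21×10^6 / 4992 = 241.4 m³.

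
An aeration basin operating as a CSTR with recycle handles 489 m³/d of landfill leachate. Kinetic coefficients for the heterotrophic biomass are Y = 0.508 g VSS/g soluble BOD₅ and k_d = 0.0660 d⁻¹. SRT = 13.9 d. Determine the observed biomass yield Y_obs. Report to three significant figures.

Y_obs ≈ 0.265 g VSS/g soluble BOD₅

The observed yield is Y_obs = Y/(1 + k_d·θ_c) = 0.508 / (1 + 0.0660 × 13.9) = 0.508 / 1.917 = 0.2649 g VSS per g soluble BOD₅ removed.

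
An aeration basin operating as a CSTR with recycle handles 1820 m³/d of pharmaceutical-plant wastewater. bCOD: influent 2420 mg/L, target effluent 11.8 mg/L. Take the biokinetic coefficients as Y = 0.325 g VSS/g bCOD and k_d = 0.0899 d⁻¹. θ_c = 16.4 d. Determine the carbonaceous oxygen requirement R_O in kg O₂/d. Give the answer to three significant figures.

Y_obs = Y / (1 + k_d θ_c) = 0.325 / (1 + 0.0899 × 16.4) = 0.325 / 2.474 = 0.1313.
ΔS = 2420 − 11.8 = 2408 mg/L, so the substrate removal rate is 1820 × 2408/1000 = 4383 kg bCOD/d.
Net sludge production P_X = 0.1313 × 4383 = 575.7 kg VSS/d.
R_O = Q·(S₀ − S) − 1.42·P_X = 4383 − 1.42 × 575.7 = 3565 kg O₂/d.

R_O ≈ 3570 kg O₂/d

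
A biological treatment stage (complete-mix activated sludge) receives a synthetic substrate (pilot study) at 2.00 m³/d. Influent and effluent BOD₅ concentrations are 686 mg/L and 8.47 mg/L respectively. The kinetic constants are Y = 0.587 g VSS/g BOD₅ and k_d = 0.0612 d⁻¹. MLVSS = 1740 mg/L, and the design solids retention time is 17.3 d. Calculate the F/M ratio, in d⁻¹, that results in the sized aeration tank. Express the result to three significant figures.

F/M ≈ 0.205 d⁻¹

Steady-state biomass mass balance: V·X·(1 + k_d·θ_c) = Y·Q·(S₀ − S)·θ_c, so V = 0.587 × 2.00 × (686 − 8.47) × 17.3 / [1740 × (1 + 0.0612 × 17.3)] = 1.38×10^4 / 3582 = 3.841 m³.
F/M = applied load / biomass = Q·S₀/(V·X) = 2.00 × 686 / (3.841 × 1740) = 0.2053 d⁻¹.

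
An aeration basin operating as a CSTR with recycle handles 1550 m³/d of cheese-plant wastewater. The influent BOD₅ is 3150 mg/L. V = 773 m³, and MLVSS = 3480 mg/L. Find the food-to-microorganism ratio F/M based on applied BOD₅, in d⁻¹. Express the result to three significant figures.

F/M ≈ 1.82 d⁻¹

F/M = Q·S₀ / (V·X) = 1550 × 3150 / (773.0 × 3480) = 1.815 g BOD₅·(g VSS·d)⁻¹.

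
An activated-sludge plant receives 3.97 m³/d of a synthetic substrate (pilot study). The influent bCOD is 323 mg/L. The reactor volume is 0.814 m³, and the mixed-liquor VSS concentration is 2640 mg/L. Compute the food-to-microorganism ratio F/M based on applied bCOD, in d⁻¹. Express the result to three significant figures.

F/M ≈ 0.597 d⁻¹

Food-to-microorganism ratio F/M = Q S₀ / (V X) = 3.97 × 323 / (0.8140 × 2640) = 0.5967 d⁻¹.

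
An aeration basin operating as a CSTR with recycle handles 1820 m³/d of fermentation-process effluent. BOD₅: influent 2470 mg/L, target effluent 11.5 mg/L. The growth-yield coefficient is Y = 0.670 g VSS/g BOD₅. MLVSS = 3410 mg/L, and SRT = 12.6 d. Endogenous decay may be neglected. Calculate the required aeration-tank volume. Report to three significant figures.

V ≈ 11100 m³

Biomass mass balance (decay neglected): V·X = Y·Q·(S₀ − S)·θ_c, so V = 0.670 × 1820 × (2470 − 11.5) × 12.6 / 3410 = 11077 m³.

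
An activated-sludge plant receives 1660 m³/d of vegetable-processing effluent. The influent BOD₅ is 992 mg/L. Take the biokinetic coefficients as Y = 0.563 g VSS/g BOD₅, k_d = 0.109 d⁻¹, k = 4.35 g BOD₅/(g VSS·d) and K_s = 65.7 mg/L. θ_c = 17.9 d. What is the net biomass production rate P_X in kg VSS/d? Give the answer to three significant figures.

Effluent substrate depends only on kinetics and SRT: S = K_s(1 + k_d θ_c) / [θ_c(Yk − k_d) − 1] = 65.7 × (1 + 0.109 × 17.9) / [17.9 × (0.563 × 4.35 − 0.109) − 1] = 193.9 / 40.89 = 4.742 mg/L.
Observed yield with endogenous decay: Y_obs = Y / (1 + k_d·θ_c) = 0.563 / (1 + 0.109 × 17.9) = 0.563 / 2.951 = 0.1908 g VSS/g BOD₅.
Substrate removed = Q·(S₀ − S) = 1660 m³/d × (992 − 4.74) g/m³ = 1.64×10^6 g/d = 1639 kg/d.
P_X = Y_obs · Q(S₀ − S) = 0.1908 × 1639 = 312.7 kg VSS/d.

P_X ≈ 313 kg VSS/d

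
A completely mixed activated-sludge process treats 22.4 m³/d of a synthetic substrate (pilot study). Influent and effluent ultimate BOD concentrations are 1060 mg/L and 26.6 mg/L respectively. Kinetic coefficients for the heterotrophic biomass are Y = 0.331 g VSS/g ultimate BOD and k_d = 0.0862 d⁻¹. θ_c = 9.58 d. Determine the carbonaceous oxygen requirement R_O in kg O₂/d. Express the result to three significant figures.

Y_obs = Y / (1 + k_d θ_c) = 0.331 / (1 + 0.0862 × 9.58) = 0.331 / 1.826 = 0.1813.
Substrate removed = Q·(S₀ − S) = 22.4 m³/d × (1060 − 26.6) g/m³ = 2.31×10^4 g/d = 23.15 kg/d.
Net sludge production P_X = 0.1813 × 23.15 = 4.197 kg VSS/d.
R_O = Q·(S₀ − S) − 1.42·P_X = 23.15 − 1.42 × 4.197 = 17.19 kg O₂/d.

R_O ≈ 17.2 kg O₂/d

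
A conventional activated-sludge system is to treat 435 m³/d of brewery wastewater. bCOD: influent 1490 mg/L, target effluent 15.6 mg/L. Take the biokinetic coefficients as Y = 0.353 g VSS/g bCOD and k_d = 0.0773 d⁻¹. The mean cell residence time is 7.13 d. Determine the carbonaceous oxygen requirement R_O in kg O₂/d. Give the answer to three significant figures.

Y_obs = Y / (1 + k_d θ_c) = 0.353 / (1 + 0.0773 × 7.13) = 0.353 / 1.551 = 0.2276.
Substrate removed = Q·(S₀ − S) = 435 m³/d × (1490 − 15.6) g/m³ = 6.41×10^5 g/d = 641.4 kg/d.
Biomass synthesised: P_X = Y_obs × 641.4 = 146.0 kg VSS/d.
R_O = Q·(S₀ − S) − 1.42·P_X = 641.4 − 1.42 × 146.0 = 434.1 kg O₂/d.

R_O ≈ 434 kg O₂/d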